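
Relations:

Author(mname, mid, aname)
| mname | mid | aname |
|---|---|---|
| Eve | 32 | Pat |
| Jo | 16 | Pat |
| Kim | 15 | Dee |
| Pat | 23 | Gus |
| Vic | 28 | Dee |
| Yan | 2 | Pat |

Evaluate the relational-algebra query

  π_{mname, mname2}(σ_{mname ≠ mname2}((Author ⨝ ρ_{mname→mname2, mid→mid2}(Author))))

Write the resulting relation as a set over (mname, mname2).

{(Eve, Jo), (Eve, Yan), (Jo, Eve), (Jo, Yan), (Kim, Vic), (Vic, Kim), (Yan, Eve), (Yan, Jo)}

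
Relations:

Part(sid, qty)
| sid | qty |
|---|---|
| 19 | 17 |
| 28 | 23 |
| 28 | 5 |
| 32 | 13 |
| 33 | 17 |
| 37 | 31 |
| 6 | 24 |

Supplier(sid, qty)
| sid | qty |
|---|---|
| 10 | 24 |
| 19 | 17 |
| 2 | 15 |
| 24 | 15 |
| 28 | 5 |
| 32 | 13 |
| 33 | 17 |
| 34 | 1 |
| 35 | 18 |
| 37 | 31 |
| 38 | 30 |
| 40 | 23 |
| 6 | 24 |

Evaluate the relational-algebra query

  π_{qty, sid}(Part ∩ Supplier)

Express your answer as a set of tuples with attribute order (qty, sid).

{(13, 32), (17, 19), (17, 33), (24, 6), (31, 37), (5, 28)}

Taking the intersection: {(19, 17), (28, 5), (32, 13), (33, 17), (37, 31), (6, 24)}
Keep only column(s) qty, sid: {(13, 32), (17, 19), (17, 33), (24, 6), (31, 37), (5, 28)}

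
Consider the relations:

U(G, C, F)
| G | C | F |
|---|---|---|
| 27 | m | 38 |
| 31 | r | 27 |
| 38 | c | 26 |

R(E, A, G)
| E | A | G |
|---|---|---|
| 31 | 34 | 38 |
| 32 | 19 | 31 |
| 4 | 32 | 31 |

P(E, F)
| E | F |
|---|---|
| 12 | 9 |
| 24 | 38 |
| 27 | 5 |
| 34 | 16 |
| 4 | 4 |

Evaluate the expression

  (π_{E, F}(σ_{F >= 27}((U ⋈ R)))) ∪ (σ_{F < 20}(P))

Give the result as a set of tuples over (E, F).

U ⋈ R (natural join on G): {(31, r, 27, 32, 19), (31, r, 27, 4, 32), (38, c, 26, 31, 34)}
σ[F >= 27]: keep tuples satisfying F >= 27 → {(31, r, 27, 32, 19), (31, r, 27, 4, 32)}
Projecting to E, F: {(32, 27), (4, 27)}
σ[F < 20]: keep tuples satisfying F < 20 → {(12, 9), (27, 5), (34, 16), (4, 4)}
Set union of the two operands is {(12, 9), (27, 5), (32, 27), (34, 16), (4, 27), (4, 4)}.

{(12, 9), (27, 5), (32, 27), (34, 16), (4, 27), (4, 4)}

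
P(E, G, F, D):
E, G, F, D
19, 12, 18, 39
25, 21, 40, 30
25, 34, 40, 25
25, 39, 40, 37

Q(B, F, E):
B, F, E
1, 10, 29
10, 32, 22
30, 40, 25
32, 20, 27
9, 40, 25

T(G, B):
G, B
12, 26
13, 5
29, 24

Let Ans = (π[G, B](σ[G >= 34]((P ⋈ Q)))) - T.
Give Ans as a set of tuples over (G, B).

{(34, 30), (34, 9), (39, 30), (39, 9)}

Joining P and Q on E, F yields {(25, 21, 40, 30, 30), (25, 21, 40, 30, 9), (25, 34, 40, 25, 30), (25, 34, 40, 25, 9), (25, 39, 40, 37, 30), (25, 39, 40, 37, 9)}.
Apply σ_{G >= 34}; surviving tuples: {(25, 34, 40, 25, 30), (25, 34, 40, 25, 9), (25, 39, 40, 37, 30), (25, 39, 40, 37, 9)}
π_{G, B} gives {(34, 30), (34, 9), (39, 30), (39, 9)}.
Set difference of the two operands is {(34, 30), (34, 9), (39, 30), (39, 9)}.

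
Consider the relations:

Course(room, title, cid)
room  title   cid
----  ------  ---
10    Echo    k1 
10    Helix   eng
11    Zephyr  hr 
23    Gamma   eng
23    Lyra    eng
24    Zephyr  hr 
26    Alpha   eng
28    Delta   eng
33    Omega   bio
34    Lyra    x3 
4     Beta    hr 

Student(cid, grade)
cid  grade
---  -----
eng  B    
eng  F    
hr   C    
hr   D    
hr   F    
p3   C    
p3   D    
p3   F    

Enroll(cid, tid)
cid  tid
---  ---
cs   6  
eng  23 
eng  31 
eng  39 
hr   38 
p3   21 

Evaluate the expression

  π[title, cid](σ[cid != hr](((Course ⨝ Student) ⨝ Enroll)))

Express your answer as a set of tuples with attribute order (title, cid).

{(Alpha, eng), (Delta, eng), (Gamma, eng), (Helix, eng), (Lyra, eng)}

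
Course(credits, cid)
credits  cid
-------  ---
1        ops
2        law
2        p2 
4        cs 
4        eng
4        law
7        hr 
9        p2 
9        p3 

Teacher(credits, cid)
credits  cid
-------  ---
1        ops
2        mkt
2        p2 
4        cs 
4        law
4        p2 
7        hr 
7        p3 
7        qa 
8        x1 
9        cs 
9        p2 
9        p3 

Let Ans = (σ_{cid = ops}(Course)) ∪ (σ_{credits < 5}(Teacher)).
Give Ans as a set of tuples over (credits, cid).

{(1, ops), (2, mkt), (2, p2), (4, cs), (4, law), (4, p2)}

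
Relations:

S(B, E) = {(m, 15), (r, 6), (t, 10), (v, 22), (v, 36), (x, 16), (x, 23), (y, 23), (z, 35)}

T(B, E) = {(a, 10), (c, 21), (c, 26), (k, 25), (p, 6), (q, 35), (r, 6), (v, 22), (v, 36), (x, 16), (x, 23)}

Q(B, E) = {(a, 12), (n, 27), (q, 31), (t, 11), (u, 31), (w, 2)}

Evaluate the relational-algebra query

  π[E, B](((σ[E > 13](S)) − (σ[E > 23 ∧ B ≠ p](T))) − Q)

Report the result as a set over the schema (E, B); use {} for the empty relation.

{(15, m), (16, x), (22, v), (23, x), (23, y), (35, z)}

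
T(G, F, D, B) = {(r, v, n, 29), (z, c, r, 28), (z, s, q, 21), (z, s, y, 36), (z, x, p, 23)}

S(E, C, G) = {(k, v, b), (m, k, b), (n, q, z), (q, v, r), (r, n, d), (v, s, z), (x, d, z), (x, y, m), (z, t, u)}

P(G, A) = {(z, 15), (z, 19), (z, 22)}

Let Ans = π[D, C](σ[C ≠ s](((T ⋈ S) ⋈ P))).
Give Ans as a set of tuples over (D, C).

{(p, d), (p, q), (q, d), (q, q), (r, d), (r, q), (y, d), (y, q)}

T ⋈ S (natural join on G): {(r, v, n, 29, q, v), (z, c, r, 28, n, q), (z, c, r, 28, v, s), (z, c, r, 28, x, d), (z, s, q, 21, n, q), (z, s, q, 21, v, s), (z, s, q, 21, x, d), (z, s, y, 36, n, q), (z, s, y, 36, v, s), (z, s, y, 36, x, d), (z, x, p, 23, n, q), (z, x, p, 23, v, s), (z, x, p, 23, x, d)}
(T ⋈ S) ⋈ P (natural join on G): {(z, c, r, 28, n, q, 15), (z, c, r, 28, n, q, 19), (z, c, r, 28, n, q, 22), (z, c, r, 28, v, s, 15), (z, c, r, 28, v, s, 19), (z, c, r, 28, v, s, 22), (z, c, r, 28, x, d, 15), (z, c, r, 28, x, d, 19), (z, c, r, 28, x, d, 22), (z, s, q, 21, n, q, 15), (z, s, q, 21, n, q, 19), (z, s, q, 21, n, q, 22), (z, s, q, 21, v, s, 15), (z, s, q, 21, v, s, 19), (z, s, q, 21, v, s, 22), (z, s, q, 21, x, d, 15), (z, s, q, 21, x, d, 19), (z, s, q, 21, x, d, 22), (z, s, y, 36, n, q, 15), (z, s, y, 36, n, q, 19), (z, s, y, 36, n, q, 22), (z, s, y, 36, v, s, 15), (z, s, y, 36, v, s, 19), (z, s, y, 36, v, s, 22), (z, s, y, 36, x, d, 15), (z, s, y, 36, x, d, 19), (z, s, y, 36, x, d, 22), (z, x, p, 23, n, q, 15), (z, x, p, 23, n, q, 19), (z, x, p, 23, n, q, 22), (z, x, p, 23, v, s, 15), (z, x, p, 23, v, s, 19), (z, x, p, 23, v, s, 22), (z, x, p, 23, x, d, 15), (z, x, p, 23, x, d, 19), (z, x, p, 23, x, d, 22)}
Filtering on C ≠ s leaves {(z, c, r, 28, n, q, 15), (z, c, r, 28, n, q, 19), (z, c, r, 28, n, q, 22), (z, c, r, 28, x, d, 15), (z, c, r, 28, x, d, 19), (z, c, r, 28, x, d, 22), (z, s, q, 21, n, q, 15), (z, s, q, 21, n, q, 19), (z, s, q, 21, n, q, 22), (z, s, q, 21, x, d, 15), (z, s, q, 21, x, d, 19), (z, s, q, 21, x, d, 22), (z, s, y, 36, n, q, 15), (z, s, y, 36, n, q, 19), (z, s, y, 36, n, q, 22), (z, s, y, 36, x, d, 15), (z, s, y, 36, x, d, 19), (z, s, y, 36, x, d, 22), (z, x, p, 23, n, q, 15), (z, x, p, 23, n, q, 19), (z, x, p, 23, n, q, 22), (z, x, p, 23, x, d, 15), (z, x, p, 23, x, d, 19), (z, x, p, 23, x, d, 22)}.
Keep only column(s) D, C (16 duplicate(s) eliminated): {(p, d), (p, q), (q, d), (q, q), (r, d), (r, q), (y, d), (y, q)}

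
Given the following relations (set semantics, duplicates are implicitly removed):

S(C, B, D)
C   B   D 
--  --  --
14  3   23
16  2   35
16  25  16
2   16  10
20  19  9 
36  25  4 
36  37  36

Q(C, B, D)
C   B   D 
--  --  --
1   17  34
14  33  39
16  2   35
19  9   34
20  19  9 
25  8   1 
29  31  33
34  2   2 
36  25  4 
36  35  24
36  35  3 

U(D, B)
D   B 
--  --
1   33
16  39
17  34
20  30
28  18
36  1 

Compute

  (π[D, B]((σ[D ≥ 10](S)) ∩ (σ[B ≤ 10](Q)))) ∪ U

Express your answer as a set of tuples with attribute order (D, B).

Filtering on D ≥ 10 leaves {(14, 3, 23), (16, 2, 35), (16, 25, 16), (2, 16, 10), (36, 37, 36)}.
Filtering on B ≤ 10 leaves {(16, 2, 35), (19, 9, 34), (25, 8, 1), (34, 2, 2)}.
Intersection: {(14, 3, 23), (16, 2, 35), (16, 25, 16), (2, 16, 10), (36, 37, 36)} with {(16, 2, 35), (19, 9, 34), (25, 8, 1), (34, 2, 2)} → {(16, 2, 35)}
Keep only column(s) D, B: {(35, 2)}
Union: {(35, 2)} with {(1, 33), (16, 39), (17, 34), (20, 30), (28, 18), (36, 1)} → {(1, 33), (16, 39), (17, 34), (20, 30), (28, 18), (35, 2), (36, 1)}

{(1, 33), (16, 39), (17, 34), (20, 30), (28, 18), (35, 2), (36, 1)}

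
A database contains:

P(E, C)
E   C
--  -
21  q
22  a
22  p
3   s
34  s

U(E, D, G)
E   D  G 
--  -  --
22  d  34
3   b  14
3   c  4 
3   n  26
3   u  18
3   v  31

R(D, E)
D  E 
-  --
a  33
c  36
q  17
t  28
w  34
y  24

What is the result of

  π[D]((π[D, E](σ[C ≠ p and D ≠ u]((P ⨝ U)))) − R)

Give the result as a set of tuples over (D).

Joining P and U on E yields {(22, a, d, 34), (22, p, d, 34), (3, s, b, 14), (3, s, c, 4), (3, s, n, 26), (3, s, u, 18), (3, s, v, 31)}.
Filtering on C ≠ p and D ≠ u leaves {(22, a, d, 34), (3, s, b, 14), (3, s, c, 4), (3, s, n, 26), (3, s, v, 31)}.
π[D, E]: project onto (D, E) → {(b, 3), (c, 3), (d, 22), (n, 3), (v, 3)}
Set difference of the two operands is {(b, 3), (c, 3), (d, 22), (n, 3), (v, 3)}.
π[D]: project onto (D) → {b, c, d, n, v}

{b, c, d, n, v}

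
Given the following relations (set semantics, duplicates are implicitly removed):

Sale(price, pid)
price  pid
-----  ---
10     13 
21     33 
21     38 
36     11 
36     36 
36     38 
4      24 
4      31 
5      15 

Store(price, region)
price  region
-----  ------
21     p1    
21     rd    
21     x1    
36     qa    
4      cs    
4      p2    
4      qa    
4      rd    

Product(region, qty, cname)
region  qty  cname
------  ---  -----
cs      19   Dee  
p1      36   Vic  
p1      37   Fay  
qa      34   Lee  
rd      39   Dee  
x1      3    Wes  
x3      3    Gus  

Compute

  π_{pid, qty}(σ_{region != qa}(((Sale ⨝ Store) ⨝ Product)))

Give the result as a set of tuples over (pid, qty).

{(24, 19), (24, 39), (31, 19), (31, 39), (33, 3), (33, 36), (33, 37), (33, 39), (38, 3), (38, 36), (38, 37), (38, 39)}

Sale ⋈ Store (natural join on price): {(21, 33, p1), (21, 33, rd), (21, 33, x1), (21, 38, p1), (21, 38, rd), (21, 38, x1), (36, 11, qa), (36, 36, qa), (36, 38, qa), (4, 24, cs), (4, 24, p2), (4, 24, qa), (4, 24, rd), (4, 31, cs), (4, 31, p2), (4, 31, qa), (4, 31, rd)}
(Sale ⨝ Store) ⋈ Product (natural join on region): {(21, 33, p1, 36, Vic), (21, 33, p1, 37, Fay), (21, 33, rd, 39, Dee), (21, 33, x1, 3, Wes), (21, 38, p1, 36, Vic), (21, 38, p1, 37, Fay), (21, 38, rd, 39, Dee), (21, 38, x1, 3, Wes), (36, 11, qa, 34, Lee), (36, 36, qa, 34, Lee), (36, 38, qa, 34, Lee), (4, 24, cs, 19, Dee), (4, 24, qa, 34, Lee), (4, 24, rd, 39, Dee), (4, 31, cs, 19, Dee), (4, 31, qa, 34, Lee), (4, 31, rd, 39, Dee)}
Filtering on region != qa leaves {(21, 33, p1, 36, Vic), (21, 33, p1, 37, Fay), (21, 33, rd, 39, Dee), (21, 33, x1, 3, Wes), (21, 38, p1, 36, Vic), (21, 38, p1, 37, Fay), (21, 38, rd, 39, Dee), (21, 38, x1, 3, Wes), (4, 24, cs, 19, Dee), (4, 24, rd, 39, Dee), (4, 31, cs, 19, Dee), (4, 31, rd, 39, Dee)}.
Keep only column(s) pid, qty: {(24, 19), (24, 39), (31, 19), (31, 39), (33, 3), (33, 36), (33, 37), (33, 39), (38, 3), (38, 36), (38, 37), (38, 39)}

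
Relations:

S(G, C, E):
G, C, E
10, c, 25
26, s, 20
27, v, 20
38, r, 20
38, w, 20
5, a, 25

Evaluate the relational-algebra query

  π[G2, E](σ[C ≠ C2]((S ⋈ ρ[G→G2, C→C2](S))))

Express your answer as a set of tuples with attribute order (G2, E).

{(10, 25), (26, 20), (27, 20), (38, 20), (5, 25)}

ρ[G→G2, C→C2]: schema becomes (G2, C2, E); tuples unchanged.
Natural join on E: {(10, c, 25, 10, c), (10, c, 25, 5, a), (26, s, 20, 26, s), (26, s, 20, 27, v), (26, s, 20, 38, r), (26, s, 20, 38, w), (27, v, 20, 26, s), (27, v, 20, 27, v), (27, v, 20, 38, r), (27, v, 20, 38, w), (38, r, 20, 26, s), (38, r, 20, 27, v), (38, r, 20, 38, r), (38, r, 20, 38, w), (38, w, 20, 26, s), (38, w, 20, 27, v), (38, w, 20, 38, r), (38, w, 20, 38, w), (5, a, 25, 10, c), (5, a, 25, 5, a)}
Apply σ_{C ≠ C2}; surviving tuples: {(10, c, 25, 5, a), (26, s, 20, 27, v), (26, s, 20, 38, r), (26, s, 20, 38, w), (27, v, 20, 26, s), (27, v, 20, 38, r), (27, v, 20, 38, w), (38, r, 20, 26, s), (38, r, 20, 27, v), (38, r, 20, 38, w), (38, w, 20, 26, s), (38, w, 20, 27, v), (38, w, 20, 38, r), (5, a, 25, 10, c)}
π_{G2, E} gives {(10, 25), (26, 20), (27, 20), (38, 20), (5, 25)} (9 duplicate(s) eliminated).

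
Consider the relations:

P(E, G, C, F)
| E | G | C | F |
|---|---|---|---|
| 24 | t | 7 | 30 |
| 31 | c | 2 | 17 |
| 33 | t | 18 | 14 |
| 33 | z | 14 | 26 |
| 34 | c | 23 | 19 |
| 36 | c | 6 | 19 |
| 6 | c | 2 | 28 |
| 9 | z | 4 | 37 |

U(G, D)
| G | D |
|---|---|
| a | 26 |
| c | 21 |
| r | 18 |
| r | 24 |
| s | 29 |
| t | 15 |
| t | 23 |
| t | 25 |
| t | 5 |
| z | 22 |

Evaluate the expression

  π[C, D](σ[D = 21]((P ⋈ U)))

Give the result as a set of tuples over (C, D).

P ⋈ U (natural join on G): {(24, t, 7, 30, 15), (24, t, 7, 30, 23), (24, t, 7, 30, 25), (24, t, 7, 30, 5), (31, c, 2, 17, 21), (33, t, 18, 14, 15), (33, t, 18, 14, 23), (33, t, 18, 14, 25), (33, t, 18, 14, 5), (33, z, 14, 26, 22), (34, c, 23, 19, 21), (36, c, 6, 19, 21), (6, c, 2, 28, 21), (9, z, 4, 37, 22)}
Apply σ_{D = 21}; surviving tuples: {(31, c, 2, 17, 21), (34, c, 23, 19, 21), (36, c, 6, 19, 21), (6, c, 2, 28, 21)}
Projecting to C, D (1 duplicate(s) eliminated): {(2, 21), (23, 21), (6, 21)}

{(2, 21), (23, 21), (6, 21)}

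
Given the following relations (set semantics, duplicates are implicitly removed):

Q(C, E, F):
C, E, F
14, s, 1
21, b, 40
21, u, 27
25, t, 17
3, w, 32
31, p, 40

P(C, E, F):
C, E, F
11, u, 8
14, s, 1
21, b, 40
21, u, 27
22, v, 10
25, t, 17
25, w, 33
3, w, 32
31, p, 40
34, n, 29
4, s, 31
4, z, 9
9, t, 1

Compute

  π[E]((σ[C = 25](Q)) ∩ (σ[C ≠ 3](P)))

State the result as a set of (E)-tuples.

Selection C = 25: {(25, t, 17)}
Selection C ≠ 3: {(11, u, 8), (14, s, 1), (21, b, 40), (21, u, 27), (22, v, 10), (25, t, 17), (25, w, 33), (31, p, 40), (34, n, 29), (4, s, 31), (4, z, 9), (9, t, 1)}
Taking the intersection: {(25, t, 17)}
π_{E} gives {t}.

{t}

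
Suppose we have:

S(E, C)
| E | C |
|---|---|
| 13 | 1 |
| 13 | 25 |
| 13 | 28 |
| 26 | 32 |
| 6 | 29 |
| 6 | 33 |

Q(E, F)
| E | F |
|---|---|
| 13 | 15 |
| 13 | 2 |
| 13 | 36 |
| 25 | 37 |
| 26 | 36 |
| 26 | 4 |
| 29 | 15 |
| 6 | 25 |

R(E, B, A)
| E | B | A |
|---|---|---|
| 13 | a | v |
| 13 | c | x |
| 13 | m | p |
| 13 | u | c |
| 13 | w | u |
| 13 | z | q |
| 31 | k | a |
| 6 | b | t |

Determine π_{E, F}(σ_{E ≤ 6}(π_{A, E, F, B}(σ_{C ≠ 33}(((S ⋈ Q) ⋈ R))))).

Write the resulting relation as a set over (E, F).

Natural join on E: {(13, 1, 15), (13, 1, 2), (13, 1, 36), (13, 25, 15), (13, 25, 2), (13, 25, 36), (13, 28, 15), (13, 28, 2), (13, 28, 36), (26, 32, 36), (26, 32, 4), (6, 29, 25), (6, 33, 25)}
Natural join on E: {(13, 1, 15, a, v), (13, 1, 15, c, x), (13, 1, 15, m, p), (13, 1, 15, u, c), (13, 1, 15, w, u), (13, 1, 15, z, q), (13, 1, 2, a, v), (13, 1, 2, c, x), (13, 1, 2, m, p), (13, 1, 2, u, c), (13, 1, 2, w, u), (13, 1, 2, z, q), (13, 1, 36, a, v), (13, 1, 36, c, x), (13, 1, 36, m, p), (13, 1, 36, u, c), (13, 1, 36, w, u), (13, 1, 36, z, q), (13, 25, 15, a, v), (13, 25, 15, c, x), (13, 25, 15, m, p), (13, 25, 15, u, c), (13, 25, 15, w, u), (13, 25, 15, z, q), (13, 25, 2, a, v), (13, 25, 2, c, x), (13, 25, 2, m, p), (13, 25, 2, u, c), (13, 25, 2, w, u), (13, 25, 2, z, q), (13, 25, 36, a, v), (13, 25, 36, c, x), (13, 25, 36, m, p), (13, 25, 36, u, c), (13, 25, 36, w, u), (13, 25, 36, z, q), (13, 28, 15, a, v), (13, 28, 15, c, x), (13, 28, 15, m, p), (13, 28, 15, u, c), (13, 28, 15, w, u), (13, 28, 15, z, q), (13, 28, 2, a, v), (13, 28, 2, c, x), (13, 28, 2, m, p), (13, 28, 2, u, c), (13, 28, 2, w, u), (13, 28, 2, z, q), (13, 28, 36, a, v), (13, 28, 36, c, x), (13, 28, 36, m, p), (13, 28, 36, u, c), (13, 28, 36, w, u), (13, 28, 36, z, q), (6, 29, 25, b, t), (6, 33, 25, b, t)}
σ[C ≠ 33]: keep tuples satisfying C ≠ 33 → {(13, 1, 15, a, v), (13, 1, 15, c, x), (13, 1, 15, m, p), (13, 1, 15, u, c), (13, 1, 15, w, u), (13, 1, 15, z, q), (13, 1, 2, a, v), (13, 1, 2, c, x), (13, 1, 2, m, p), (13, 1, 2, u, c), (13, 1, 2, w, u), (13, 1, 2, z, q), (13, 1, 36, a, v), (13, 1, 36, c, x), (13, 1, 36, m, p), (13, 1, 36, u, c), (13, 1, 36, w, u), (13, 1, 36, z, q), (13, 25, 15, a, v), (13, 25, 15, c, x), (13, 25, 15, m, p), (13, 25, 15, u, c), (13, 25, 15, w, u), (13, 25, 15, z, q), (13, 25, 2, a, v), (13, 25, 2, c, x), (13, 25, 2, m, p), (13, 25, 2, u, c), (13, 25, 2, w, u), (13, 25, 2, z, q), (13, 25, 36, a, v), (13, 25, 36, c, x), (13, 25, 36, m, p), (13, 25, 36, u, c), (13, 25, 36, w, u), (13, 25, 36, z, q), (13, 28, 15, a, v), (13, 28, 15, c, x), (13, 28, 15, m, p), (13, 28, 15, u, c), (13, 28, 15, w, u), (13, 28, 15, z, q), (13, 28, 2, a, v), (13, 28, 2, c, x), (13, 28, 2, m, p), (13, 28, 2, u, c), (13, 28, 2, w, u), (13, 28, 2, z, q), (13, 28, 36, a, v), (13, 28, 36, c, x), (13, 28, 36, m, p), (13, 28, 36, u, c), (13, 28, 36, w, u), (13, 28, 36, z, q), (6, 29, 25, b, t)}
Keep only column(s) A, E, F, B (36 duplicate(s) eliminated): {(c, 13, 15, u), (c, 13, 2, u), (c, 13, 36, u), (p, 13, 15, m), (p, 13, 2, m), (p, 13, 36, m), (q, 13, 15, z), (q, 13, 2, z), (q, 13, 36, z), (t, 6, 25, b), (u, 13, 15, w), (u, 13, 2, w), (u, 13, 36, w), (v, 13, 15, a), (v, 13, 2, a), (v, 13, 36, a), (x, 13, 15, c), (x, 13, 2, c), (x, 13, 36, c)}
σ[E ≤ 6]: keep tuples satisfying E ≤ 6 → {(t, 6, 25, b)}
Keep only column(s) E, F: {(6, 25)}

{(6, 25)}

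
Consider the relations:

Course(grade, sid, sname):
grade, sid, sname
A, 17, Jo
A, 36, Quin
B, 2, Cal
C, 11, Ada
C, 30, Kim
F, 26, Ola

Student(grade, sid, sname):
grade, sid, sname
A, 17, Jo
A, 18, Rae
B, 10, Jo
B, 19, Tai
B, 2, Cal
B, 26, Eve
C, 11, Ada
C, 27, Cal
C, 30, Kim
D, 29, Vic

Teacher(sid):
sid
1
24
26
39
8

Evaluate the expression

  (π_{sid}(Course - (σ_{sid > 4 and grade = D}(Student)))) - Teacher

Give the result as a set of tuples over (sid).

{11, 17, 2, 30, 36}

Apply σ_{sid > 4 and grade = D}; surviving tuples: {(D, 29, Vic)}
Taking the difference: {(A, 17, Jo), (A, 36, Quin), (B, 2, Cal), (C, 11, Ada), (C, 30, Kim), (F, 26, Ola)}
π[sid]: project onto (sid) → {11, 17, 2, 26, 30, 36}
Taking the difference: {11, 17, 2, 30, 36}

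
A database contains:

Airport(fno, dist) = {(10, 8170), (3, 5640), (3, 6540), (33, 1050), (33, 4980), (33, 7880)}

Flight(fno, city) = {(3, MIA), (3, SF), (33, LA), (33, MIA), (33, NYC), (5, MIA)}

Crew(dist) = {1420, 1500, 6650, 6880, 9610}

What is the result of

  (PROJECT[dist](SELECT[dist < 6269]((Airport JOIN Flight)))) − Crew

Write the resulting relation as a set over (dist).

Joining Airport and Flight on fno yields {(3, 5640, MIA), (3, 5640, SF), (3, 6540, MIA), (3, 6540, SF), (33, 1050, LA), (33, 1050, MIA), (33, 1050, NYC), (33, 4980, LA), (33, 4980, MIA), (33, 4980, NYC), (33, 7880, LA), (33, 7880, MIA), (33, 7880, NYC)}.
Filtering on dist < 6269 leaves {(3, 5640, MIA), (3, 5640, SF), (33, 1050, LA), (33, 1050, MIA), (33, 1050, NYC), (33, 4980, LA), (33, 4980, MIA), (33, 4980, NYC)}.
π_{dist} gives {1050, 4980, 5640} (5 duplicate(s) eliminated).
Taking the difference: {1050, 4980, 5640}

{1050, 4980, 5640}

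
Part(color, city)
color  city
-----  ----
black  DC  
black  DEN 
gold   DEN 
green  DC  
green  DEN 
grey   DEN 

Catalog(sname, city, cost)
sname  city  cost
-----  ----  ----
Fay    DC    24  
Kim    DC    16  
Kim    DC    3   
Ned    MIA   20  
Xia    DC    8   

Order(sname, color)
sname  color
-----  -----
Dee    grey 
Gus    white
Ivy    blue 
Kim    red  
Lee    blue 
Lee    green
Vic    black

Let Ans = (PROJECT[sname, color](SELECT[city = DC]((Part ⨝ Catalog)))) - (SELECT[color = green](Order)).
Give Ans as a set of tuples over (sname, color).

{(Fay, black), (Fay, green), (Kim, black), (Kim, green), (Xia, black), (Xia, green)}

Natural join on city: {(black, DC, Fay, 24), (black, DC, Kim, 16), (black, DC, Kim, 3), (black, DC, Xia, 8), (green, DC, Fay, 24), (green, DC, Kim, 16), (green, DC, Kim, 3), (green, DC, Xia, 8)}
Apply σ_{city = DC}; surviving tuples: {(black, DC, Fay, 24), (black, DC, Kim, 16), (black, DC, Kim, 3), (black, DC, Xia, 8), (green, DC, Fay, 24), (green, DC, Kim, 16), (green, DC, Kim, 3), (green, DC, Xia, 8)}
Keep only column(s) sname, color (2 duplicate(s) eliminated): {(Fay, black), (Fay, green), (Kim, black), (Kim, green), (Xia, black), (Xia, green)}
Apply σ_{color = green}; surviving tuples: {(Lee, green)}
Set difference of the two operands is {(Fay, black), (Fay, green), (Kim, black), (Kim, green), (Xia, black), (Xia, green)}.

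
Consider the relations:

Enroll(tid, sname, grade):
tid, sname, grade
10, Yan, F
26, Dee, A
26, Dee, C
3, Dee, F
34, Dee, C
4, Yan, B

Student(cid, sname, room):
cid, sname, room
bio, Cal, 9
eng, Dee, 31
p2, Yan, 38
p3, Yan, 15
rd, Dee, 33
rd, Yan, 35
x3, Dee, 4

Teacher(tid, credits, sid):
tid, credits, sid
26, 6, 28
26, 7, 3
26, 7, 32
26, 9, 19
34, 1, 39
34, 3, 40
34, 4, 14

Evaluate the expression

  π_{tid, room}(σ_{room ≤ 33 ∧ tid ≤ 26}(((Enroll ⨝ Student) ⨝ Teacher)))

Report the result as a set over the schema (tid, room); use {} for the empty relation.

{(26, 31), (26, 33), (26, 4)}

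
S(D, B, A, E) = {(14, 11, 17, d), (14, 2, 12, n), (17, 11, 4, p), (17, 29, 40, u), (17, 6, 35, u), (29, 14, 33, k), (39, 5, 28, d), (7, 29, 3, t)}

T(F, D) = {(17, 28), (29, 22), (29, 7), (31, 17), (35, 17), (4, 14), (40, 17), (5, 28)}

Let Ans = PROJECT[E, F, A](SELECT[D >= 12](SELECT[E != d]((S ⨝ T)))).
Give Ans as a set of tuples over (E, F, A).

Natural join on D: {(14, 11, 17, d, 4), (14, 2, 12, n, 4), (17, 11, 4, p, 31), (17, 11, 4, p, 35), (17, 11, 4, p, 40), (17, 29, 40, u, 31), (17, 29, 40, u, 35), (17, 29, 40, u, 40), (17, 6, 35, u, 31), (17, 6, 35, u, 35), (17, 6, 35, u, 40), (7, 29, 3, t, 29)}
σ[E != d]: keep tuples satisfying E != d → {(14, 2, 12, n, 4), (17, 11, 4, p, 31), (17, 11, 4, p, 35), (17, 11, 4, p, 40), (17, 29, 40, u, 31), (17, 29, 40, u, 35), (17, 29, 40, u, 40), (17, 6, 35, u, 31), (17, 6, 35, u, 35), (17, 6, 35, u, 40), (7, 29, 3, t, 29)}
σ[D >= 12]: keep tuples satisfying D >= 12 → {(14, 2, 12, n, 4), (17, 11, 4, p, 31), (17, 11, 4, p, 35), (17, 11, 4, p, 40), (17, 29, 40, u, 31), (17, 29, 40, u, 35), (17, 29, 40, u, 40), (17, 6, 35, u, 31), (17, 6, 35, u, 35), (17, 6, 35, u, 40)}
π[E, F, A]: project onto (E, F, A) → {(n, 4, 12), (p, 31, 4), (p, 35, 4), (p, 40, 4), (u, 31, 35), (u, 31, 40), (u, 35, 35), (u, 35, 40), (u, 40, 35), (u, 40, 40)}

{(n, 4, 12), (p, 31, 4), (p, 35, 4), (p, 40, 4), (u, 31, 35), (u, 31, 40), (u, 35, 35), (u, 35, 40), (u, 40, 35), (u, 40, 40)}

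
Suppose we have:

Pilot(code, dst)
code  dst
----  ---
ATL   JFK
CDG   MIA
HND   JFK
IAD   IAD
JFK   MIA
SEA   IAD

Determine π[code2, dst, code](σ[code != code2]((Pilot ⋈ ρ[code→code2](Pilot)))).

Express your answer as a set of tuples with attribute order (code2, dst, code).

{(ATL, JFK, HND), (CDG, MIA, JFK), (HND, JFK, ATL), (IAD, IAD, SEA), (JFK, MIA, CDG), (SEA, IAD, IAD)}

ρ[code→code2]: schema becomes (code2, dst); tuples unchanged.
Natural join on dst: {(ATL, JFK, ATL), (ATL, JFK, HND), (CDG, MIA, CDG), (CDG, MIA, JFK), (HND, JFK, ATL), (HND, JFK, HND), (IAD, IAD, IAD), (IAD, IAD, SEA), (JFK, MIA, CDG), (JFK, MIA, JFK), (SEA, IAD, IAD), (SEA, IAD, SEA)}
σ[code != code2]: keep tuples satisfying code != code2 → {(ATL, JFK, HND), (CDG, MIA, JFK), (HND, JFK, ATL), (IAD, IAD, SEA), (JFK, MIA, CDG), (SEA, IAD, IAD)}
π[code2, dst, code]: project onto (code2, dst, code) → {(ATL, JFK, HND), (CDG, MIA, JFK), (HND, JFK, ATL), (IAD, IAD, SEA), (JFK, MIA, CDG), (SEA, IAD, IAD)}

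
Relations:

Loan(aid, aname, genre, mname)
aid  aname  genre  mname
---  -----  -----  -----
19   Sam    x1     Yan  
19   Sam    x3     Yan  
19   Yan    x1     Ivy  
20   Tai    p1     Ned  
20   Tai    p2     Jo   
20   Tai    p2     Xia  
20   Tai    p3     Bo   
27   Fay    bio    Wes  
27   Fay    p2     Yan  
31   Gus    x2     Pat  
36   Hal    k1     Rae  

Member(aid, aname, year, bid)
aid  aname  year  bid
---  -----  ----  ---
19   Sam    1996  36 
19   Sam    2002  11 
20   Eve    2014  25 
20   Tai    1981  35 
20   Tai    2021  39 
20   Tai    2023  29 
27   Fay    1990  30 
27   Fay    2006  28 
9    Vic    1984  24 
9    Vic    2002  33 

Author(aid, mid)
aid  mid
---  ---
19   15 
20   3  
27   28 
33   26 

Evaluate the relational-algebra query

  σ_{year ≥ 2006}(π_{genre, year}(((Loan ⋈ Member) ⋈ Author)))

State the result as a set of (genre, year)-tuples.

Joining Loan and Member on aid, aname yields {(19, Sam, x1, Yan, 1996, 36), (19, Sam, x1, Yan, 2002, 11), (19, Sam, x3, Yan, 1996, 36), (19, Sam, x3, Yan, 2002, 11), (20, Tai, p1, Ned, 1981, 35), (20, Tai, p1, Ned, 2021, 39), (20, Tai, p1, Ned, 2023, 29), (20, Tai, p2, Jo, 1981, 35), (20, Tai, p2, Jo, 2021, 39), (20, Tai, p2, Jo, 2023, 29), (20, Tai, p2, Xia, 1981, 35), (20, Tai, p2, Xia, 2021, 39), (20, Tai, p2, Xia, 2023, 29), (20, Tai, p3, Bo, 1981, 35), (20, Tai, p3, Bo, 2021, 39), (20, Tai, p3, Bo, 2023, 29), (27, Fay, bio, Wes, 1990, 30), (27, Fay, bio, Wes, 2006, 28), (27, Fay, p2, Yan, 1990, 30), (27, Fay, p2, Yan, 2006, 28)}.
Joining (Loan ⋈ Member) and Author on aid yields {(19, Sam, x1, Yan, 1996, 36, 15), (19, Sam, x1, Yan, 2002, 11, 15), (19, Sam, x3, Yan, 1996, 36, 15), (19, Sam, x3, Yan, 2002, 11, 15), (20, Tai, p1, Ned, 1981, 35, 3), (20, Tai, p1, Ned, 2021, 39, 3), (20, Tai, p1, Ned, 2023, 29, 3), (20, Tai, p2, Jo, 1981, 35, 3), (20, Tai, p2, Jo, 2021, 39, 3), (20, Tai, p2, Jo, 2023, 29, 3), (20, Tai, p2, Xia, 1981, 35, 3), (20, Tai, p2, Xia, 2021, 39, 3), (20, Tai, p2, Xia, 2023, 29, 3), (20, Tai, p3, Bo, 1981, 35, 3), (20, Tai, p3, Bo, 2021, 39, 3), (20, Tai, p3, Bo, 2023, 29, 3), (27, Fay, bio, Wes, 1990, 30, 28), (27, Fay, bio, Wes, 2006, 28, 28), (27, Fay, p2, Yan, 1990, 30, 28), (27, Fay, p2, Yan, 2006, 28, 28)}.
π[genre, year]: project onto (genre, year) (3 duplicate(s) eliminated) → {(bio, 1990), (bio, 2006), (p1, 1981), (p1, 2021), (p1, 2023), (p2, 1981), (p2, 1990), (p2, 2006), (p2, 2021), (p2, 2023), (p3, 1981), (p3, 2021), (p3, 2023), (x1, 1996), (x1, 2002), (x3, 1996), (x3, 2002)}
Apply σ_{year ≥ 2006}; surviving tuples: {(bio, 2006), (p1, 2021), (p1, 2023), (p2, 2006), (p2, 2021), (p2, 2023), (p3, 2021), (p3, 2023)}

{(bio, 2006), (p1, 2021), (p1, 2023), (p2, 2006), (p2, 2021), (p2, 2023), (p3, 2021), (p3, 2023)}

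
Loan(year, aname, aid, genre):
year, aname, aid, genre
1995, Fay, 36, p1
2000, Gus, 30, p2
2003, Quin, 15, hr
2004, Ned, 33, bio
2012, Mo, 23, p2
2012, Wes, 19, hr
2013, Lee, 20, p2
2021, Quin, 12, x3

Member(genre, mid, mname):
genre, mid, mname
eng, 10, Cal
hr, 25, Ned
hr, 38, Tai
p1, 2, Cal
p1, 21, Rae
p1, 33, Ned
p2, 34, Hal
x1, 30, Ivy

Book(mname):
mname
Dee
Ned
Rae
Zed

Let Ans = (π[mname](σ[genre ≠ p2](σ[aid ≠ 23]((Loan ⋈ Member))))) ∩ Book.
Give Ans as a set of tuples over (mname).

{Ned, Rae}

Joining Loan and Member on genre yields {(1995, Fay, 36, p1, 2, Cal), (1995, Fay, 36, p1, 21, Rae), (1995, Fay, 36, p1, 33, Ned), (2000, Gus, 30, p2, 34, Hal), (2003, Quin, 15, hr, 25, Ned), (2003, Quin, 15, hr, 38, Tai), (2012, Mo, 23, p2, 34, Hal), (2012, Wes, 19, hr, 25, Ned), (2012, Wes, 19, hr, 38, Tai), (2013, Lee, 20, p2, 34, Hal)}.
σ[aid ≠ 23]: keep tuples satisfying aid ≠ 23 → {(1995, Fay, 36, p1, 2, Cal), (1995, Fay, 36, p1, 21, Rae), (1995, Fay, 36, p1, 33, Ned), (2000, Gus, 30, p2, 34, Hal), (2003, Quin, 15, hr, 25, Ned), (2003, Quin, 15, hr, 38, Tai), (2012, Wes, 19, hr, 25, Ned), (2012, Wes, 19, hr, 38, Tai), (2013, Lee, 20, p2, 34, Hal)}
σ[genre ≠ p2]: keep tuples satisfying genre ≠ p2 → {(1995, Fay, 36, p1, 2, Cal), (1995, Fay, 36, p1, 21, Rae), (1995, Fay, 36, p1, 33, Ned), (2003, Quin, 15, hr, 25, Ned), (2003, Quin, 15, hr, 38, Tai), (2012, Wes, 19, hr, 25, Ned), (2012, Wes, 19, hr, 38, Tai)}
π_{mname} gives {Cal, Ned, Rae, Tai} (3 duplicate(s) eliminated).
Taking the intersection: {Ned, Rae}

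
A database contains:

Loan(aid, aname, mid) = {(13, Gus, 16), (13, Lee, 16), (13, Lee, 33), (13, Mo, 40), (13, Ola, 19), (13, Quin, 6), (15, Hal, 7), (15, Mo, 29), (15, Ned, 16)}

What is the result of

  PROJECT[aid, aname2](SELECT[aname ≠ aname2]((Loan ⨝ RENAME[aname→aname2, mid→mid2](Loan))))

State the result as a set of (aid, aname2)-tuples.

ρ[aname→aname2, mid→mid2]: schema becomes (aid, aname2, mid2); tuples unchanged.
Loan ⋈ RENAME[aname→aname2, mid→mid2](Loan) (natural join on aid): {(13, Gus, 16, Gus, 16), (13, Gus, 16, Lee, 16), (13, Gus, 16, Lee, 33), (13, Gus, 16, Mo, 40), (13, Gus, 16, Ola, 19), (13, Gus, 16, Quin, 6), (13, Lee, 16, Gus, 16), (13, Lee, 16, Lee, 16), (13, Lee, 16, Lee, 33), (13, Lee, 16, Mo, 40), (13, Lee, 16, Ola, 19), (13, Lee, 16, Quin, 6), (13, Lee, 33, Gus, 16), (13, Lee, 33, Lee, 16), (13, Lee, 33, Lee, 33), (13, Lee, 33, Mo, 40), (13, Lee, 33, Ola, 19), (13, Lee, 33, Quin, 6), (13, Mo, 40, Gus, 16), (13, Mo, 40, Lee, 16), (13, Mo, 40, Lee, 33), (13, Mo, 40, Mo, 40), (13, Mo, 40, Ola, 19), (13, Mo, 40, Quin, 6), (13, Ola, 19, Gus, 16), (13, Ola, 19, Lee, 16), (13, Ola, 19, Lee, 33), (13, Ola, 19, Mo, 40), (13, Ola, 19, Ola, 19), (13, Ola, 19, Quin, 6), (13, Quin, 6, Gus, 16), (13, Quin, 6, Lee, 16), (13, Quin, 6, Lee, 33), (13, Quin, 6, Mo, 40), (13, Quin, 6, Ola, 19), (13, Quin, 6, Quin, 6), (15, Hal, 7, Hal, 7), (15, Hal, 7, Mo, 29), (15, Hal, 7, Ned, 16), (15, Mo, 29, Hal, 7), (15, Mo, 29, Mo, 29), (15, Mo, 29, Ned, 16), (15, Ned, 16, Hal, 7), (15, Ned, 16, Mo, 29), (15, Ned, 16, Ned, 16)}
Filtering on aname ≠ aname2 leaves {(13, Gus, 16, Lee, 16), (13, Gus, 16, Lee, 33), (13, Gus, 16, Mo, 40), (13, Gus, 16, Ola, 19), (13, Gus, 16, Quin, 6), (13, Lee, 16, Gus, 16), (13, Lee, 16, Mo, 40), (13, Lee, 16, Ola, 19), (13, Lee, 16, Quin, 6), (13, Lee, 33, Gus, 16), (13, Lee, 33, Mo, 40), (13, Lee, 33, Ola, 19), (13, Lee, 33, Quin, 6), (13, Mo, 40, Gus, 16), (13, Mo, 40, Lee, 16), (13, Mo, 40, Lee, 33), (13, Mo, 40, Ola, 19), (13, Mo, 40, Quin, 6), (13, Ola, 19, Gus, 16), (13, Ola, 19, Lee, 16), (13, Ola, 19, Lee, 33), (13, Ola, 19, Mo, 40), (13, Ola, 19, Quin, 6), (13, Quin, 6, Gus, 16), (13, Quin, 6, Lee, 16), (13, Quin, 6, Lee, 33), (13, Quin, 6, Mo, 40), (13, Quin, 6, Ola, 19), (15, Hal, 7, Mo, 29), (15, Hal, 7, Ned, 16), (15, Mo, 29, Hal, 7), (15, Mo, 29, Ned, 16), (15, Ned, 16, Hal, 7), (15, Ned, 16, Mo, 29)}.
π_{aid, aname2} gives {(13, Gus), (13, Lee), (13, Mo), (13, Ola), (13, Quin), (15, Hal), (15, Mo), (15, Ned)} (26 duplicate(s) eliminated).

{(13, Gus), (13, Lee), (13, Mo), (13, Ola), (13, Quin), (15, Hal), (15, Mo), (15, Ned)}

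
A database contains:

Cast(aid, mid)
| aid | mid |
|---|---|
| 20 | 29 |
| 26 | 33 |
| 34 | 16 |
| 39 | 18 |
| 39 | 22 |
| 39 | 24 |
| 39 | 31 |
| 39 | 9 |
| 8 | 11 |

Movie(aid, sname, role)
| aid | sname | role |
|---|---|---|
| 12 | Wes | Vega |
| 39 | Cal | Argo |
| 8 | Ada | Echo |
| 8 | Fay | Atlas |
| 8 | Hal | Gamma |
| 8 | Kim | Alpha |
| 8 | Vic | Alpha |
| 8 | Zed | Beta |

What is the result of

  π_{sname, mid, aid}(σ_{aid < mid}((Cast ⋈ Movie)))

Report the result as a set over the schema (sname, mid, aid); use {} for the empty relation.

{(Ada, 11, 8), (Fay, 11, 8), (Hal, 11, 8), (Kim, 11, 8), (Vic, 11, 8), (Zed, 11, 8)}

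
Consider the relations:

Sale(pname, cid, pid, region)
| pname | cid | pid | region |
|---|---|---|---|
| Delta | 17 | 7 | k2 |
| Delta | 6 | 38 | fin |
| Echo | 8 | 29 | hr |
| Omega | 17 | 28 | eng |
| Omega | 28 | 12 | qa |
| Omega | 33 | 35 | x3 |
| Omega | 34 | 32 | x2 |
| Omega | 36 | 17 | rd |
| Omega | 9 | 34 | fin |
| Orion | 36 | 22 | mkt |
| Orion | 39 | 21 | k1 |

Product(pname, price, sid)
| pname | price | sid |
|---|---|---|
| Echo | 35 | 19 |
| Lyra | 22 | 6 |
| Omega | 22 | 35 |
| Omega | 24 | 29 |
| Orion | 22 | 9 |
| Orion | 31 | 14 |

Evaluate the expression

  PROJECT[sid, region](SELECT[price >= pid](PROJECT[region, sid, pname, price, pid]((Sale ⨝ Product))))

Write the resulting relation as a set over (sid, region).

Natural join on pname: {(Echo, 8, 29, hr, 35, 19), (Omega, 17, 28, eng, 22, 35), (Omega, 17, 28, eng, 24, 29), (Omega, 28, 12, qa, 22, 35), (Omega, 28, 12, qa, 24, 29), (Omega, 33, 35, x3, 22, 35), (Omega, 33, 35, x3, 24, 29), (Omega, 34, 32, x2, 22, 35), (Omega, 34, 32, x2, 24, 29), (Omega, 36, 17, rd, 22, 35), (Omega, 36, 17, rd, 24, 29), (Omega, 9, 34, fin, 22, 35), (Omega, 9, 34, fin, 24, 29), (Orion, 36, 22, mkt, 22, 9), (Orion, 36, 22, mkt, 31, 14), (Orion, 39, 21, k1, 22, 9), (Orion, 39, 21, k1, 31, 14)}
Keep only column(s) region, sid, pname, price, pid: {(eng, 29, Omega, 24, 28), (eng, 35, Omega, 22, 28), (fin, 29, Omega, 24, 34), (fin, 35, Omega, 22, 34), (hr, 19, Echo, 35, 29), (k1, 14, Orion, 31, 21), (k1, 9, Orion, 22, 21), (mkt, 14, Orion, 31, 22), (mkt, 9, Orion, 22, 22), (qa, 29, Omega, 24, 12), (qa, 35, Omega, 22, 12), (rd, 29, Omega, 24, 17), (rd, 35, Omega, 22, 17), (x2, 29, Omega, 24, 32), (x2, 35, Omega, 22, 32), (x3, 29, Omega, 24, 35), (x3, 35, Omega, 22, 35)}
Filtering on price >= pid leaves {(hr, 19, Echo, 35, 29), (k1, 14, Orion, 31, 21), (k1, 9, Orion, 22, 21), (mkt, 14, Orion, 31, 22), (mkt, 9, Orion, 22, 22), (qa, 29, Omega, 24, 12), (qa, 35, Omega, 22, 12), (rd, 29, Omega, 24, 17), (rd, 35, Omega, 22, 17)}.
Keep only column(s) sid, region: {(14, k1), (14, mkt), (19, hr), (29, qa), (29, rd), (35, qa), (35, rd), (9, k1), (9, mkt)}

{(14, k1), (14, mkt), (19, hr), (29, qa), (29, rd), (35, qa), (35, rd), (9, k1), (9, mkt)}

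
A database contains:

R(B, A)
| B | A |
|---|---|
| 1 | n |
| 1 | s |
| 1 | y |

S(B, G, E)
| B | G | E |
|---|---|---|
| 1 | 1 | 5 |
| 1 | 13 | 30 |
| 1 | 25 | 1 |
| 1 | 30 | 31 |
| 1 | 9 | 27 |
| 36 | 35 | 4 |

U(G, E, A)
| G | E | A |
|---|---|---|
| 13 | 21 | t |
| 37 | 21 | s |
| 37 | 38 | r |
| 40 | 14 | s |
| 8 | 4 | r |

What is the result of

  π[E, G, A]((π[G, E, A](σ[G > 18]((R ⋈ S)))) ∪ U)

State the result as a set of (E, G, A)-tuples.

{(1, 25, n), (1, 25, s), (1, 25, y), (14, 40, s), (21, 13, t), (21, 37, s), (31, 30, n), (31, 30, s), (31, 30, y), (38, 37, r), (4, 8, r)}

R ⋈ S (natural join on B): {(1, n, 1, 5), (1, n, 13, 30), (1, n, 25, 1), (1, n, 30, 31), (1, n, 9, 27), (1, s, 1, 5), (1, s, 13, 30), (1, s, 25, 1), (1, s, 30, 31), (1, s, 9, 27), (1, y, 1, 5), (1, y, 13, 30), (1, y, 25, 1), (1, y, 30, 31), (1, y, 9, 27)}
σ[G > 18]: keep tuples satisfying G > 18 → {(1, n, 25, 1), (1, n, 30, 31), (1, s, 25, 1), (1, s, 30, 31), (1, y, 25, 1), (1, y, 30, 31)}
π_{G, E, A} gives {(25, 1, n), (25, 1, s), (25, 1, y), (30, 31, n), (30, 31, s), (30, 31, y)}.
Taking the union: {(13, 21, t), (25, 1, n), (25, 1, s), (25, 1, y), (30, 31, n), (30, 31, s), (30, 31, y), (37, 21, s), (37, 38, r), (40, 14, s), (8, 4, r)}
π_{E, G, A} gives {(1, 25, n), (1, 25, s), (1, 25, y), (14, 40, s), (21, 13, t), (21, 37, s), (31, 30, n), (31, 30, s), (31, 30, y), (38, 37, r), (4, 8, r)}.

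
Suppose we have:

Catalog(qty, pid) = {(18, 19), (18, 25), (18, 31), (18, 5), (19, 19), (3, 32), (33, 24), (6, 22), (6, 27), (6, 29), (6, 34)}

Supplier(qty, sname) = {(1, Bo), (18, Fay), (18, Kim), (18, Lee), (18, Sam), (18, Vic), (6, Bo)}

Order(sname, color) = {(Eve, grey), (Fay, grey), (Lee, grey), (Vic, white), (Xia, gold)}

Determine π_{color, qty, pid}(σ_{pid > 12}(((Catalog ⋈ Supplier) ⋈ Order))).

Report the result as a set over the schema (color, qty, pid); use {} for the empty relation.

{(grey, 18, 19), (grey, 18, 25), (grey, 18, 31), (white, 18, 19), (white, 18, 25), (white, 18, 31)}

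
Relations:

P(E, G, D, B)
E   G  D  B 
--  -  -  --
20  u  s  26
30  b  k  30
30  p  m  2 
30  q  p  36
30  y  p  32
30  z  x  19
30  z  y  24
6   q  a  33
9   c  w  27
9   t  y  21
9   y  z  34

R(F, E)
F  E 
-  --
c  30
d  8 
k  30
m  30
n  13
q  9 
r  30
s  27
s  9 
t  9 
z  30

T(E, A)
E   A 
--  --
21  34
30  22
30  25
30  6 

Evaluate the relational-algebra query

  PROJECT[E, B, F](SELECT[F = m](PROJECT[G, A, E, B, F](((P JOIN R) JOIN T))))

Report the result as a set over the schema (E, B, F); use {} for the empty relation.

{(30, 19, m), (30, 2, m), (30, 24, m), (30, 30, m), (30, 32, m), (30, 36, m)}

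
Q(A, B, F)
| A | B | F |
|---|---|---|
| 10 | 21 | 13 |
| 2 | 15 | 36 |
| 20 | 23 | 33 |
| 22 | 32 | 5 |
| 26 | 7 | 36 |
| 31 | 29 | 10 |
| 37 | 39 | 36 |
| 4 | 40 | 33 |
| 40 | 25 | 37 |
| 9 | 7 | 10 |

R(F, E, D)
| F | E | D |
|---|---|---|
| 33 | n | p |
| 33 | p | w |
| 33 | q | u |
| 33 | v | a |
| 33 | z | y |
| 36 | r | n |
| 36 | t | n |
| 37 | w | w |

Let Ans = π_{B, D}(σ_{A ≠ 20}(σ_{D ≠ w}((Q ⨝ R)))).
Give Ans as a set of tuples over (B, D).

{(15, n), (39, n), (40, a), (40, p), (40, u), (40, y), (7, n)}

Q ⋈ R (natural join on F): {(2, 15, 36, r, n), (2, 15, 36, t, n), (20, 23, 33, n, p), (20, 23, 33, p, w), (20, 23, 33, q, u), (20, 23, 33, v, a), (20, 23, 33, z, y), (26, 7, 36, r, n), (26, 7, 36, t, n), (37, 39, 36, r, n), (37, 39, 36, t, n), (4, 40, 33, n, p), (4, 40, 33, p, w), (4, 40, 33, q, u), (4, 40, 33, v, a), (4, 40, 33, z, y), (40, 25, 37, w, w)}
Apply σ_{D ≠ w}; surviving tuples: {(2, 15, 36, r, n), (2, 15, 36, t, n), (20, 23, 33, n, p), (20, 23, 33, q, u), (20, 23, 33, v, a), (20, 23, 33, z, y), (26, 7, 36, r, n), (26, 7, 36, t, n), (37, 39, 36, r, n), (37, 39, 36, t, n), (4, 40, 33, n, p), (4, 40, 33, q, u), (4, 40, 33, v, a), (4, 40, 33, z, y)}
Apply σ_{A ≠ 20}; surviving tuples: {(2, 15, 36, r, n), (2, 15, 36, t, n), (26, 7, 36, r, n), (26, 7, 36, t, n), (37, 39, 36, r, n), (37, 39, 36, t, n), (4, 40, 33, n, p), (4, 40, 33, q, u), (4, 40, 33, v, a), (4, 40, 33, z, y)}
π_{B, D} gives {(15, n), (39, n), (40, a), (40, p), (40, u), (40, y), (7, n)} (3 duplicate(s) eliminated).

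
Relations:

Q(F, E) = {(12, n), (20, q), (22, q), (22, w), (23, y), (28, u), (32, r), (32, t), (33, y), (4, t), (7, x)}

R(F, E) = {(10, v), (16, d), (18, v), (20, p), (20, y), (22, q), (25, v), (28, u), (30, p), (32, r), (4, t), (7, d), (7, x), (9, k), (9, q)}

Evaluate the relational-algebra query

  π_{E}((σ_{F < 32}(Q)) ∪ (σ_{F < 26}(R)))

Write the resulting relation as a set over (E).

{d, k, n, p, q, t, u, v, w, x, y}

Apply σ_{F < 32}; surviving tuples: {(12, n), (20, q), (22, q), (22, w), (23, y), (28, u), (4, t), (7, x)}
Apply σ_{F < 26}; surviving tuples: {(10, v), (16, d), (18, v), (20, p), (20, y), (22, q), (25, v), (4, t), (7, d), (7, x), (9, k), (9, q)}
Taking the union: {(10, v), (12, n), (16, d), (18, v), (20, p), (20, q), (20, y), (22, q), (22, w), (23, y), (25, v), (28, u), (4, t), (7, d), (7, x), (9, k), (9, q)}
π_{E} gives {d, k, n, p, q, t, u, v, w, x, y} (6 duplicate(s) eliminated).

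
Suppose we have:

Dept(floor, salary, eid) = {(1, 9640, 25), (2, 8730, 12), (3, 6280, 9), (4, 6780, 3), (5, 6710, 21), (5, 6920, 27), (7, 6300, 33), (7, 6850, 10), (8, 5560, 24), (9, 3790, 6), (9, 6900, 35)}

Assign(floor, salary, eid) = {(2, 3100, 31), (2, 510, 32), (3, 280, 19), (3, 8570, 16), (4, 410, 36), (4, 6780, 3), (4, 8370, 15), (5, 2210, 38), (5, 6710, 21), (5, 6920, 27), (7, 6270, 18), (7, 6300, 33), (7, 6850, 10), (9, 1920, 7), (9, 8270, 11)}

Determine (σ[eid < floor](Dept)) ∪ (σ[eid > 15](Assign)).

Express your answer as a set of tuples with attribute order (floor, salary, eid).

Selection eid < floor: {(4, 6780, 3), (9, 3790, 6)}
Selection eid > 15: {(2, 3100, 31), (2, 510, 32), (3, 280, 19), (3, 8570, 16), (4, 410, 36), (5, 2210, 38), (5, 6710, 21), (5, 6920, 27), (7, 6270, 18), (7, 6300, 33)}
Taking the union: {(2, 3100, 31), (2, 510, 32), (3, 280, 19), (3, 8570, 16), (4, 410, 36), (4, 6780, 3), (5, 2210, 38), (5, 6710, 21), (5, 6920, 27), (7, 6270, 18), (7, 6300, 33), (9, 3790, 6)}

{(2, 3100, 31), (2, 510, 32), (3, 280, 19), (3, 8570, 16), (4, 410, 36), (4, 6780, 3), (5, 2210, 38), (5, 6710, 21), (5, 6920, 27), (7, 6270, 18), (7, 6300, 33), (9, 3790, 6)}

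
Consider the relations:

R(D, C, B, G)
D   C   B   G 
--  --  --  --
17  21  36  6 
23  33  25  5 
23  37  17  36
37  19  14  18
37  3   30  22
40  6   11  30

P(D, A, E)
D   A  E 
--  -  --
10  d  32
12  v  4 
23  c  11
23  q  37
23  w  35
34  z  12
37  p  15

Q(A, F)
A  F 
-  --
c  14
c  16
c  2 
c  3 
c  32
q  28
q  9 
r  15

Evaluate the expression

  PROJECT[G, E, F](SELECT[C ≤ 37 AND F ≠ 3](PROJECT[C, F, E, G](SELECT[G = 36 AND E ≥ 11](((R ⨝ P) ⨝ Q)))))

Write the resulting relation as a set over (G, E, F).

Joining R and P on D yields {(23, 33, 25, 5, c, 11), (23, 33, 25, 5, q, 37), (23, 33, 25, 5, w, 35), (23, 37, 17, 36, c, 11), (23, 37, 17, 36, q, 37), (23, 37, 17, 36, w, 35), (37, 19, 14, 18, p, 15), (37, 3, 30, 22, p, 15)}.
Joining (R ⨝ P) and Q on A yields {(23, 33, 25, 5, c, 11, 14), (23, 33, 25, 5, c, 11, 16), (23, 33, 25, 5, c, 11, 2), (23, 33, 25, 5, c, 11, 3), (23, 33, 25, 5, c, 11, 32), (23, 33, 25, 5, q, 37, 28), (23, 33, 25, 5, q, 37, 9), (23, 37, 17, 36, c, 11, 14), (23, 37, 17, 36, c, 11, 16), (23, 37, 17, 36, c, 11, 2), (23, 37, 17, 36, c, 11, 3), (23, 37, 17, 36, c, 11, 32), (23, 37, 17, 36, q, 37, 28), (23, 37, 17, 36, q, 37, 9)}.
Selection G = 36 AND E ≥ 11: {(23, 37, 17, 36, c, 11, 14), (23, 37, 17, 36, c, 11, 16), (23, 37, 17, 36, c, 11, 2), (23, 37, 17, 36, c, 11, 3), (23, 37, 17, 36, c, 11, 32), (23, 37, 17, 36, q, 37, 28), (23, 37, 17, 36, q, 37, 9)}
Keep only column(s) C, F, E, G: {(37, 14, 11, 36), (37, 16, 11, 36), (37, 2, 11, 36), (37, 28, 37, 36), (37, 3, 11, 36), (37, 32, 11, 36), (37, 9, 37, 36)}
Selection C ≤ 37 AND F ≠ 3: {(37, 14, 11, 36), (37, 16, 11, 36), (37, 2, 11, 36), (37, 28, 37, 36), (37, 32, 11, 36), (37, 9, 37, 36)}
Keep only column(s) G, E, F: {(36, 11, 14), (36, 11, 16), (36, 11, 2), (36, 11, 32), (36, 37, 28), (36, 37, 9)}

{(36, 11, 14), (36, 11, 16), (36, 11, 2), (36, 11, 32), (36, 37, 28), (36, 37, 9)}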